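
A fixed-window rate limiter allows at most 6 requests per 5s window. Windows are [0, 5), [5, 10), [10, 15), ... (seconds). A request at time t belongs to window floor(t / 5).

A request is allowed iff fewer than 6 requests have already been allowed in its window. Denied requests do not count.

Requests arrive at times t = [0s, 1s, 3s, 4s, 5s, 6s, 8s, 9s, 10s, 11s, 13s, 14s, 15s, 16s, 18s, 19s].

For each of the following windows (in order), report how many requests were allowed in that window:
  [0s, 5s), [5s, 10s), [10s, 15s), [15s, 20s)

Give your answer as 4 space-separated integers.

Processing requests:
  req#1 t=0s (window 0): ALLOW
  req#2 t=1s (window 0): ALLOW
  req#3 t=3s (window 0): ALLOW
  req#4 t=4s (window 0): ALLOW
  req#5 t=5s (window 1): ALLOW
  req#6 t=6s (window 1): ALLOW
  req#7 t=8s (window 1): ALLOW
  req#8 t=9s (window 1): ALLOW
  req#9 t=10s (window 2): ALLOW
  req#10 t=11s (window 2): ALLOW
  req#11 t=13s (window 2): ALLOW
  req#12 t=14s (window 2): ALLOW
  req#13 t=15s (window 3): ALLOW
  req#14 t=16s (window 3): ALLOW
  req#15 t=18s (window 3): ALLOW
  req#16 t=19s (window 3): ALLOW

Allowed counts by window: 4 4 4 4

Answer: 4 4 4 4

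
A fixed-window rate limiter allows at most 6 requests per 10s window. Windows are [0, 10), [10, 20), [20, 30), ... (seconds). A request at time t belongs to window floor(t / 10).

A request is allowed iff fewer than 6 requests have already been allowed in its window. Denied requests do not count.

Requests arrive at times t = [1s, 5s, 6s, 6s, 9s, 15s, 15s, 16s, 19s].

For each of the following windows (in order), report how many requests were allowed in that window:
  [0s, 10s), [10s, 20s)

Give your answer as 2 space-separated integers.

Answer: 5 4

Derivation:
Processing requests:
  req#1 t=1s (window 0): ALLOW
  req#2 t=5s (window 0): ALLOW
  req#3 t=6s (window 0): ALLOW
  req#4 t=6s (window 0): ALLOW
  req#5 t=9s (window 0): ALLOW
  req#6 t=15s (window 1): ALLOW
  req#7 t=15s (window 1): ALLOW
  req#8 t=16s (window 1): ALLOW
  req#9 t=19s (window 1): ALLOW

Allowed counts by window: 5 4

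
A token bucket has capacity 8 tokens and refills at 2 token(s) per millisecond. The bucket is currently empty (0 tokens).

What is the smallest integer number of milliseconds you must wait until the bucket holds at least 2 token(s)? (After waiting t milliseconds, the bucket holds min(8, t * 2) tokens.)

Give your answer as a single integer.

Need t * 2 >= 2, so t >= 2/2.
Smallest integer t = ceil(2/2) = 1.

Answer: 1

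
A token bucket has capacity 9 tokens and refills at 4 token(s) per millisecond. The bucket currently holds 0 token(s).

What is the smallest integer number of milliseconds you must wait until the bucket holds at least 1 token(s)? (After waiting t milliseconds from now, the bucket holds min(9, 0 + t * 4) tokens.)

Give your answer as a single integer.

Need 0 + t * 4 >= 1, so t >= 1/4.
Smallest integer t = ceil(1/4) = 1.

Answer: 1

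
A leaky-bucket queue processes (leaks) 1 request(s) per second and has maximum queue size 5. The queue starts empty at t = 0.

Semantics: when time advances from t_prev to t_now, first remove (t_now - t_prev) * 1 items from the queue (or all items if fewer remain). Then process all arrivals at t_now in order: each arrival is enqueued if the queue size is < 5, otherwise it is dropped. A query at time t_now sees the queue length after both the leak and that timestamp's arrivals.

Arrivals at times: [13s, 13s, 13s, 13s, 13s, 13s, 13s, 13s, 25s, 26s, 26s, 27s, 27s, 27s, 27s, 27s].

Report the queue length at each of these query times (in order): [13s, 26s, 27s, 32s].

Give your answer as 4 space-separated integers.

Queue lengths at query times:
  query t=13s: backlog = 5
  query t=26s: backlog = 2
  query t=27s: backlog = 5
  query t=32s: backlog = 0

Answer: 5 2 5 0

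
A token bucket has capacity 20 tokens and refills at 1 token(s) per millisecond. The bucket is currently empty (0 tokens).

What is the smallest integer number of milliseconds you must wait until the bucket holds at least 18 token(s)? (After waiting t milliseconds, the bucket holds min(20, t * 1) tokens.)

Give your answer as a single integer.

Answer: 18

Derivation:
Need t * 1 >= 18, so t >= 18/1.
Smallest integer t = ceil(18/1) = 18.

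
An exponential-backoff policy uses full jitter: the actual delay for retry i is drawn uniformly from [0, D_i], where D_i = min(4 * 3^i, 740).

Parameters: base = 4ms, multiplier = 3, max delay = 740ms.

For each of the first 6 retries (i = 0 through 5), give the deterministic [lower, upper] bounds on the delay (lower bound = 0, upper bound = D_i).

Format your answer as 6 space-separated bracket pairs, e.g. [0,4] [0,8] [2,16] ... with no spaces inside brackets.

Computing bounds per retry:
  i=0: D_i=min(4*3^0,740)=4, bounds=[0,4]
  i=1: D_i=min(4*3^1,740)=12, bounds=[0,12]
  i=2: D_i=min(4*3^2,740)=36, bounds=[0,36]
  i=3: D_i=min(4*3^3,740)=108, bounds=[0,108]
  i=4: D_i=min(4*3^4,740)=324, bounds=[0,324]
  i=5: D_i=min(4*3^5,740)=740, bounds=[0,740]

Answer: [0,4] [0,12] [0,36] [0,108] [0,324] [0,740]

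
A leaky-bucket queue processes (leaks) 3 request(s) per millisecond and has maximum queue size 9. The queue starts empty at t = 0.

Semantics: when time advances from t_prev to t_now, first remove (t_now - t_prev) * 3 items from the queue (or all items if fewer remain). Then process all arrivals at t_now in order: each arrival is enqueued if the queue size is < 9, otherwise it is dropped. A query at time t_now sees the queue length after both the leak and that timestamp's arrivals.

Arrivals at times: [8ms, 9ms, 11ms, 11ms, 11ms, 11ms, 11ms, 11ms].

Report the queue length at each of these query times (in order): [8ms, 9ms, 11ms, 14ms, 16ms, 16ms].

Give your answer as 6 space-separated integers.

Answer: 1 1 6 0 0 0

Derivation:
Queue lengths at query times:
  query t=8ms: backlog = 1
  query t=9ms: backlog = 1
  query t=11ms: backlog = 6
  query t=14ms: backlog = 0
  query t=16ms: backlog = 0
  query t=16ms: backlog = 0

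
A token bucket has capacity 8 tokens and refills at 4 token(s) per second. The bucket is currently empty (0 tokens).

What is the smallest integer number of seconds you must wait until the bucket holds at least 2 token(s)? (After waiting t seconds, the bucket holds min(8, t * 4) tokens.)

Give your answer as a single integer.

Answer: 1

Derivation:
Need t * 4 >= 2, so t >= 2/4.
Smallest integer t = ceil(2/4) = 1.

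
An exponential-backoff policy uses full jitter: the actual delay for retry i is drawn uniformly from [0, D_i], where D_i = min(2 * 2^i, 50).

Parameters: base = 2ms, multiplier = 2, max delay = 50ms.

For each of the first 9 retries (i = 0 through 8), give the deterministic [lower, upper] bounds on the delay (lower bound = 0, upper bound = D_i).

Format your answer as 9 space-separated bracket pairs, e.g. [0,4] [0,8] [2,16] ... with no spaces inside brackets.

Computing bounds per retry:
  i=0: D_i=min(2*2^0,50)=2, bounds=[0,2]
  i=1: D_i=min(2*2^1,50)=4, bounds=[0,4]
  i=2: D_i=min(2*2^2,50)=8, bounds=[0,8]
  i=3: D_i=min(2*2^3,50)=16, bounds=[0,16]
  i=4: D_i=min(2*2^4,50)=32, bounds=[0,32]
  i=5: D_i=min(2*2^5,50)=50, bounds=[0,50]
  i=6: D_i=min(2*2^6,50)=50, bounds=[0,50]
  i=7: D_i=min(2*2^7,50)=50, bounds=[0,50]
  i=8: D_i=min(2*2^8,50)=50, bounds=[0,50]

Answer: [0,2] [0,4] [0,8] [0,16] [0,32] [0,50] [0,50] [0,50] [0,50]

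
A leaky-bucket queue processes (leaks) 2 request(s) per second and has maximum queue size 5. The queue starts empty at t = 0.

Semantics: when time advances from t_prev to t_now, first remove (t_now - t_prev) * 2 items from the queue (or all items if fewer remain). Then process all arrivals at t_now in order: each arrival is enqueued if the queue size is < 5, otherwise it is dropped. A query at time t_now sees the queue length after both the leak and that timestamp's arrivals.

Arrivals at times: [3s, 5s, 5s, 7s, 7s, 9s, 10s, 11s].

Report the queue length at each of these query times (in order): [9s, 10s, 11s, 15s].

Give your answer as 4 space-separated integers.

Queue lengths at query times:
  query t=9s: backlog = 1
  query t=10s: backlog = 1
  query t=11s: backlog = 1
  query t=15s: backlog = 0

Answer: 1 1 1 0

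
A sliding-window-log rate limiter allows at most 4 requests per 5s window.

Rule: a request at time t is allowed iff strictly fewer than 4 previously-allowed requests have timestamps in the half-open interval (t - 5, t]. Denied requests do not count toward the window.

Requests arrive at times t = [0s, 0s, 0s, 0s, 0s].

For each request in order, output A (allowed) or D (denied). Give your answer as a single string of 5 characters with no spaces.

Tracking allowed requests in the window:
  req#1 t=0s: ALLOW
  req#2 t=0s: ALLOW
  req#3 t=0s: ALLOW
  req#4 t=0s: ALLOW
  req#5 t=0s: DENY

Answer: AAAAD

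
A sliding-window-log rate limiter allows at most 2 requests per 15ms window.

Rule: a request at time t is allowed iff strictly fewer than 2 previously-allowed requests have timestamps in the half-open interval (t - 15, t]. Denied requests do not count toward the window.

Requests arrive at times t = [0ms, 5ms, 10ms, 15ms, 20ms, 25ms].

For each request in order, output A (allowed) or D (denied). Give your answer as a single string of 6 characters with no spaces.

Answer: AADAAD

Derivation:
Tracking allowed requests in the window:
  req#1 t=0ms: ALLOW
  req#2 t=5ms: ALLOW
  req#3 t=10ms: DENY
  req#4 t=15ms: ALLOW
  req#5 t=20ms: ALLOW
  req#6 t=25ms: DENY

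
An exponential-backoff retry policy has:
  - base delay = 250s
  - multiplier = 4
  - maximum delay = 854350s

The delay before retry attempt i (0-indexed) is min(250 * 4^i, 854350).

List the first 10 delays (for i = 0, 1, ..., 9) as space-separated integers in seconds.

Answer: 250 1000 4000 16000 64000 256000 854350 854350 854350 854350

Derivation:
Computing each delay:
  i=0: min(250*4^0, 854350) = 250
  i=1: min(250*4^1, 854350) = 1000
  i=2: min(250*4^2, 854350) = 4000
  i=3: min(250*4^3, 854350) = 16000
  i=4: min(250*4^4, 854350) = 64000
  i=5: min(250*4^5, 854350) = 256000
  i=6: min(250*4^6, 854350) = 854350
  i=7: min(250*4^7, 854350) = 854350
  i=8: min(250*4^8, 854350) = 854350
  i=9: min(250*4^9, 854350) = 854350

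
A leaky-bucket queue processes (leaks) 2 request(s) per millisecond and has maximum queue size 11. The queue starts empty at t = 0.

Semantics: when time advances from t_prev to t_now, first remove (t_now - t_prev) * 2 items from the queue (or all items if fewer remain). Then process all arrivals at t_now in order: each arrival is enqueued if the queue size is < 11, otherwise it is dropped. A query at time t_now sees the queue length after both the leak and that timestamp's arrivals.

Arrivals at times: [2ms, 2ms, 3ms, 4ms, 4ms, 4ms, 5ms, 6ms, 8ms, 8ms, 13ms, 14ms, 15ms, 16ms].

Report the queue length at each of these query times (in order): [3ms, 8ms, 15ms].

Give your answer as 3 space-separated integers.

Queue lengths at query times:
  query t=3ms: backlog = 1
  query t=8ms: backlog = 2
  query t=15ms: backlog = 1

Answer: 1 2 1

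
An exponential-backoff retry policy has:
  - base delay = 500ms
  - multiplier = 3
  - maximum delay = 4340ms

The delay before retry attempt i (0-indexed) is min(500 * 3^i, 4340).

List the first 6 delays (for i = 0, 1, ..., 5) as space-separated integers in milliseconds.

Computing each delay:
  i=0: min(500*3^0, 4340) = 500
  i=1: min(500*3^1, 4340) = 1500
  i=2: min(500*3^2, 4340) = 4340
  i=3: min(500*3^3, 4340) = 4340
  i=4: min(500*3^4, 4340) = 4340
  i=5: min(500*3^5, 4340) = 4340

Answer: 500 1500 4340 4340 4340 4340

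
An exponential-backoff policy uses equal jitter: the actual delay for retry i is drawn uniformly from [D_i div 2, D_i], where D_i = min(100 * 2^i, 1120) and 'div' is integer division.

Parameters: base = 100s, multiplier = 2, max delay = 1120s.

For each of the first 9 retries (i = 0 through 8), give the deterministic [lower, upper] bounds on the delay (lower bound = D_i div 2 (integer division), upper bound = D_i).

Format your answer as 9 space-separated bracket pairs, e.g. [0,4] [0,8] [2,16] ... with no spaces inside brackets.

Answer: [50,100] [100,200] [200,400] [400,800] [560,1120] [560,1120] [560,1120] [560,1120] [560,1120]

Derivation:
Computing bounds per retry:
  i=0: D_i=min(100*2^0,1120)=100, bounds=[50,100]
  i=1: D_i=min(100*2^1,1120)=200, bounds=[100,200]
  i=2: D_i=min(100*2^2,1120)=400, bounds=[200,400]
  i=3: D_i=min(100*2^3,1120)=800, bounds=[400,800]
  i=4: D_i=min(100*2^4,1120)=1120, bounds=[560,1120]
  i=5: D_i=min(100*2^5,1120)=1120, bounds=[560,1120]
  i=6: D_i=min(100*2^6,1120)=1120, bounds=[560,1120]
  i=7: D_i=min(100*2^7,1120)=1120, bounds=[560,1120]
  i=8: D_i=min(100*2^8,1120)=1120, bounds=[560,1120]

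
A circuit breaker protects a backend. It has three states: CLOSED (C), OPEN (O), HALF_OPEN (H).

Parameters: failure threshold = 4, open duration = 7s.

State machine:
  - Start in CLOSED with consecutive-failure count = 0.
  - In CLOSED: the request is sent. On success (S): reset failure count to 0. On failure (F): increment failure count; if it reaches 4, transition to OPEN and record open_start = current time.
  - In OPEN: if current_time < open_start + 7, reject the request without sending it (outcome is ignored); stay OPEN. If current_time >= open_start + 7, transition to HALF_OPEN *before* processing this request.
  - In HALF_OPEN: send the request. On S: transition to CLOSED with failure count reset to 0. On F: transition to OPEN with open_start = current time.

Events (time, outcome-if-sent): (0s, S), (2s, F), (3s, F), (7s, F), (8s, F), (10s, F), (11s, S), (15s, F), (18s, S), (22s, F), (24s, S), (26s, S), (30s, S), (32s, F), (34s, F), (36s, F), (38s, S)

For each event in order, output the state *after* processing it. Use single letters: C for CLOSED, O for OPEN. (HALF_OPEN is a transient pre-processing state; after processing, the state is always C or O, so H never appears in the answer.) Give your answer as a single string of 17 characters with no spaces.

State after each event:
  event#1 t=0s outcome=S: state=CLOSED
  event#2 t=2s outcome=F: state=CLOSED
  event#3 t=3s outcome=F: state=CLOSED
  event#4 t=7s outcome=F: state=CLOSED
  event#5 t=8s outcome=F: state=OPEN
  event#6 t=10s outcome=F: state=OPEN
  event#7 t=11s outcome=S: state=OPEN
  event#8 t=15s outcome=F: state=OPEN
  event#9 t=18s outcome=S: state=OPEN
  event#10 t=22s outcome=F: state=OPEN
  event#11 t=24s outcome=S: state=OPEN
  event#12 t=26s outcome=S: state=OPEN
  event#13 t=30s outcome=S: state=CLOSED
  event#14 t=32s outcome=F: state=CLOSED
  event#15 t=34s outcome=F: state=CLOSED
  event#16 t=36s outcome=F: state=CLOSED
  event#17 t=38s outcome=S: state=CLOSED

Answer: CCCCOOOOOOOOCCCCC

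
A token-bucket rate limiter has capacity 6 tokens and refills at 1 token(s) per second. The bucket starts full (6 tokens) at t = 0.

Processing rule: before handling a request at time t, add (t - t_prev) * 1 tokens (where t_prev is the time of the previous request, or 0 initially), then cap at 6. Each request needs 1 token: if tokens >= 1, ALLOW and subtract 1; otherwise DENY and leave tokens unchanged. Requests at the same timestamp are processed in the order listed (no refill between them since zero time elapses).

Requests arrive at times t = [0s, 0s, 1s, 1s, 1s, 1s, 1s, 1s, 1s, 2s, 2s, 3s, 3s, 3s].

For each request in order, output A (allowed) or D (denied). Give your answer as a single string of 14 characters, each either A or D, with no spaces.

Answer: AAAAAAADDADADD

Derivation:
Simulating step by step:
  req#1 t=0s: ALLOW
  req#2 t=0s: ALLOW
  req#3 t=1s: ALLOW
  req#4 t=1s: ALLOW
  req#5 t=1s: ALLOW
  req#6 t=1s: ALLOW
  req#7 t=1s: ALLOW
  req#8 t=1s: DENY
  req#9 t=1s: DENY
  req#10 t=2s: ALLOW
  req#11 t=2s: DENY
  req#12 t=3s: ALLOW
  req#13 t=3s: DENY
  req#14 t=3s: DENY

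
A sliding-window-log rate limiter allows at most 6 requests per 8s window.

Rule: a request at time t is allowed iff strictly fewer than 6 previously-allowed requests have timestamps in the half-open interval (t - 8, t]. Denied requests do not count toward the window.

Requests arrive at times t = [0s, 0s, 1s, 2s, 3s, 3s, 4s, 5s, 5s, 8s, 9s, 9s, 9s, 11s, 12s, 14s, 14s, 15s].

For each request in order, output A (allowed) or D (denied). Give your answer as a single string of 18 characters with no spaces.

Answer: AAAAAADDDAAADAAADD

Derivation:
Tracking allowed requests in the window:
  req#1 t=0s: ALLOW
  req#2 t=0s: ALLOW
  req#3 t=1s: ALLOW
  req#4 t=2s: ALLOW
  req#5 t=3s: ALLOW
  req#6 t=3s: ALLOW
  req#7 t=4s: DENY
  req#8 t=5s: DENY
  req#9 t=5s: DENY
  req#10 t=8s: ALLOW
  req#11 t=9s: ALLOW
  req#12 t=9s: ALLOW
  req#13 t=9s: DENY
  req#14 t=11s: ALLOW
  req#15 t=12s: ALLOW
  req#16 t=14s: ALLOW
  req#17 t=14s: DENY
  req#18 t=15s: DENY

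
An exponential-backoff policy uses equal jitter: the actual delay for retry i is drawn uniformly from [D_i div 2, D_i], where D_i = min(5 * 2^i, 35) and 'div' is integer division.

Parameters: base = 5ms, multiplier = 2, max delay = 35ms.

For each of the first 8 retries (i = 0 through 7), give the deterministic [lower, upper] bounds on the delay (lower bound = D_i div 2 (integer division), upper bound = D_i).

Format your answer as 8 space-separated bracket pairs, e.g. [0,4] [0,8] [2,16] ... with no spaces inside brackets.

Answer: [2,5] [5,10] [10,20] [17,35] [17,35] [17,35] [17,35] [17,35]

Derivation:
Computing bounds per retry:
  i=0: D_i=min(5*2^0,35)=5, bounds=[2,5]
  i=1: D_i=min(5*2^1,35)=10, bounds=[5,10]
  i=2: D_i=min(5*2^2,35)=20, bounds=[10,20]
  i=3: D_i=min(5*2^3,35)=35, bounds=[17,35]
  i=4: D_i=min(5*2^4,35)=35, bounds=[17,35]
  i=5: D_i=min(5*2^5,35)=35, bounds=[17,35]
  i=6: D_i=min(5*2^6,35)=35, bounds=[17,35]
  i=7: D_i=min(5*2^7,35)=35, bounds=[17,35]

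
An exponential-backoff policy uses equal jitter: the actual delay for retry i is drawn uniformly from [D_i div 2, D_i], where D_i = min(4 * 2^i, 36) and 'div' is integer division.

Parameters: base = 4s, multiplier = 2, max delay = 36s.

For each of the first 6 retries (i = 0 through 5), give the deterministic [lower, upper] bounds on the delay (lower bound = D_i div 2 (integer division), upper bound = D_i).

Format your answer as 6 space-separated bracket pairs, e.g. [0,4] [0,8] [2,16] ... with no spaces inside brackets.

Answer: [2,4] [4,8] [8,16] [16,32] [18,36] [18,36]

Derivation:
Computing bounds per retry:
  i=0: D_i=min(4*2^0,36)=4, bounds=[2,4]
  i=1: D_i=min(4*2^1,36)=8, bounds=[4,8]
  i=2: D_i=min(4*2^2,36)=16, bounds=[8,16]
  i=3: D_i=min(4*2^3,36)=32, bounds=[16,32]
  i=4: D_i=min(4*2^4,36)=36, bounds=[18,36]
  i=5: D_i=min(4*2^5,36)=36, bounds=[18,36]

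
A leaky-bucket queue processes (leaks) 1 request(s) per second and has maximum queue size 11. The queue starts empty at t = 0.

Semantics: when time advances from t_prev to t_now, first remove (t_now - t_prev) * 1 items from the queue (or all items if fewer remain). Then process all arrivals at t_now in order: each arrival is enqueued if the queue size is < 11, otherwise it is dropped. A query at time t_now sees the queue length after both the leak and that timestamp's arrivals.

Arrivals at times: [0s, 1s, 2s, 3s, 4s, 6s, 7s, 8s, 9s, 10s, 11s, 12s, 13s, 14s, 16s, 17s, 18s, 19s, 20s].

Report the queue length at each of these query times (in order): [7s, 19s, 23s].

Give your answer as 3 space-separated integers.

Answer: 1 1 0

Derivation:
Queue lengths at query times:
  query t=7s: backlog = 1
  query t=19s: backlog = 1
  query t=23s: backlog = 0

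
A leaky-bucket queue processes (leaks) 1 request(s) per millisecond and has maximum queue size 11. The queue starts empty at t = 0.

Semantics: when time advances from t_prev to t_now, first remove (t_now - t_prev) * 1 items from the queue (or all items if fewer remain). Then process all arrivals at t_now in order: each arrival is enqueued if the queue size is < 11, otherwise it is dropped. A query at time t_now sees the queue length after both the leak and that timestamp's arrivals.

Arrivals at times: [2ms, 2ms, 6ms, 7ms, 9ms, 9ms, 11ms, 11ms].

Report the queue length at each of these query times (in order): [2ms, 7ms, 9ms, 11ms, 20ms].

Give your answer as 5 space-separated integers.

Answer: 2 1 2 2 0

Derivation:
Queue lengths at query times:
  query t=2ms: backlog = 2
  query t=7ms: backlog = 1
  query t=9ms: backlog = 2
  query t=11ms: backlog = 2
  query t=20ms: backlog = 0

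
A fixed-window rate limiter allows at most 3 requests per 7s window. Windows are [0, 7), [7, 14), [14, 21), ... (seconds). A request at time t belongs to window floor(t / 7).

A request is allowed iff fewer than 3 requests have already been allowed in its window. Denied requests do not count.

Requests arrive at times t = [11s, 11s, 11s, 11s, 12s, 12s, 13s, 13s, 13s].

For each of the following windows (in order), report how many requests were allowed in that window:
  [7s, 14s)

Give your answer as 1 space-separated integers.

Answer: 3

Derivation:
Processing requests:
  req#1 t=11s (window 1): ALLOW
  req#2 t=11s (window 1): ALLOW
  req#3 t=11s (window 1): ALLOW
  req#4 t=11s (window 1): DENY
  req#5 t=12s (window 1): DENY
  req#6 t=12s (window 1): DENY
  req#7 t=13s (window 1): DENY
  req#8 t=13s (window 1): DENY
  req#9 t=13s (window 1): DENY

Allowed counts by window: 3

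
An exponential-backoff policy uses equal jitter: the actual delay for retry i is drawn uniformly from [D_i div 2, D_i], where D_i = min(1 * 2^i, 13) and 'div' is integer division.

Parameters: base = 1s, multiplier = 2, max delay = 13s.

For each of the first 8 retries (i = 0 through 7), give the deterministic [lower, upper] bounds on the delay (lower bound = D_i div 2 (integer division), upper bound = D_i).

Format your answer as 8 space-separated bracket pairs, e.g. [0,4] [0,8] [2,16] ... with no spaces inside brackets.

Computing bounds per retry:
  i=0: D_i=min(1*2^0,13)=1, bounds=[0,1]
  i=1: D_i=min(1*2^1,13)=2, bounds=[1,2]
  i=2: D_i=min(1*2^2,13)=4, bounds=[2,4]
  i=3: D_i=min(1*2^3,13)=8, bounds=[4,8]
  i=4: D_i=min(1*2^4,13)=13, bounds=[6,13]
  i=5: D_i=min(1*2^5,13)=13, bounds=[6,13]
  i=6: D_i=min(1*2^6,13)=13, bounds=[6,13]
  i=7: D_i=min(1*2^7,13)=13, bounds=[6,13]

Answer: [0,1] [1,2] [2,4] [4,8] [6,13] [6,13] [6,13] [6,13]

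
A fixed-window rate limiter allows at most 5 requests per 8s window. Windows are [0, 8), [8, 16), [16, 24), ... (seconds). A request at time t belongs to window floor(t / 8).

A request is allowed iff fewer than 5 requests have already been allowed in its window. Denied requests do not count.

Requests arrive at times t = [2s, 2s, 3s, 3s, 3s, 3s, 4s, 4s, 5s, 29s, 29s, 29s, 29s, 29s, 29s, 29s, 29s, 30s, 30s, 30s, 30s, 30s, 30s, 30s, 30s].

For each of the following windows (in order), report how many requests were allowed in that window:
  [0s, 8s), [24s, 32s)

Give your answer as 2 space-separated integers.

Answer: 5 5

Derivation:
Processing requests:
  req#1 t=2s (window 0): ALLOW
  req#2 t=2s (window 0): ALLOW
  req#3 t=3s (window 0): ALLOW
  req#4 t=3s (window 0): ALLOW
  req#5 t=3s (window 0): ALLOW
  req#6 t=3s (window 0): DENY
  req#7 t=4s (window 0): DENY
  req#8 t=4s (window 0): DENY
  req#9 t=5s (window 0): DENY
  req#10 t=29s (window 3): ALLOW
  req#11 t=29s (window 3): ALLOW
  req#12 t=29s (window 3): ALLOW
  req#13 t=29s (window 3): ALLOW
  req#14 t=29s (window 3): ALLOW
  req#15 t=29s (window 3): DENY
  req#16 t=29s (window 3): DENY
  req#17 t=29s (window 3): DENY
  req#18 t=30s (window 3): DENY
  req#19 t=30s (window 3): DENY
  req#20 t=30s (window 3): DENY
  req#21 t=30s (window 3): DENY
  req#22 t=30s (window 3): DENY
  req#23 t=30s (window 3): DENY
  req#24 t=30s (window 3): DENY
  req#25 t=30s (window 3): DENY

Allowed counts by window: 5 5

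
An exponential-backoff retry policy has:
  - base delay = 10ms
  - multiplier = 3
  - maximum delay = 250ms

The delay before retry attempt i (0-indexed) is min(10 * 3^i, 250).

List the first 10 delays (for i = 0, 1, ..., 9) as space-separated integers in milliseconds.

Computing each delay:
  i=0: min(10*3^0, 250) = 10
  i=1: min(10*3^1, 250) = 30
  i=2: min(10*3^2, 250) = 90
  i=3: min(10*3^3, 250) = 250
  i=4: min(10*3^4, 250) = 250
  i=5: min(10*3^5, 250) = 250
  i=6: min(10*3^6, 250) = 250
  i=7: min(10*3^7, 250) = 250
  i=8: min(10*3^8, 250) = 250
  i=9: min(10*3^9, 250) = 250

Answer: 10 30 90 250 250 250 250 250 250 250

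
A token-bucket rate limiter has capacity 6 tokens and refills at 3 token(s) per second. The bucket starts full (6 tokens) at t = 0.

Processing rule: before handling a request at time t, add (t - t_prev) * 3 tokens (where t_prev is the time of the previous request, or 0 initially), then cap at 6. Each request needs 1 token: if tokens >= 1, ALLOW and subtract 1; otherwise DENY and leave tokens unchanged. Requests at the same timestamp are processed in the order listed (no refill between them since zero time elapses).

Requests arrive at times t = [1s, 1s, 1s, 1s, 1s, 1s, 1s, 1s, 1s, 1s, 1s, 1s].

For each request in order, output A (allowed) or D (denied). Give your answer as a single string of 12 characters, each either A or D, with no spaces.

Simulating step by step:
  req#1 t=1s: ALLOW
  req#2 t=1s: ALLOW
  req#3 t=1s: ALLOW
  req#4 t=1s: ALLOW
  req#5 t=1s: ALLOW
  req#6 t=1s: ALLOW
  req#7 t=1s: DENY
  req#8 t=1s: DENY
  req#9 t=1s: DENY
  req#10 t=1s: DENY
  req#11 t=1s: DENY
  req#12 t=1s: DENY

Answer: AAAAAADDDDDD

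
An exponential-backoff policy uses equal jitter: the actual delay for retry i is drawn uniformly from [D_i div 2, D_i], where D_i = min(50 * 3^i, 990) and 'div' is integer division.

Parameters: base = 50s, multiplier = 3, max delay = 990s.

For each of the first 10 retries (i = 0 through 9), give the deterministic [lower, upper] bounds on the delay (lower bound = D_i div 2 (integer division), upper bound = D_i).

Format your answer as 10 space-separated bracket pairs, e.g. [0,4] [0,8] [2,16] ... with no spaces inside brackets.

Answer: [25,50] [75,150] [225,450] [495,990] [495,990] [495,990] [495,990] [495,990] [495,990] [495,990]

Derivation:
Computing bounds per retry:
  i=0: D_i=min(50*3^0,990)=50, bounds=[25,50]
  i=1: D_i=min(50*3^1,990)=150, bounds=[75,150]
  i=2: D_i=min(50*3^2,990)=450, bounds=[225,450]
  i=3: D_i=min(50*3^3,990)=990, bounds=[495,990]
  i=4: D_i=min(50*3^4,990)=990, bounds=[495,990]
  i=5: D_i=min(50*3^5,990)=990, bounds=[495,990]
  i=6: D_i=min(50*3^6,990)=990, bounds=[495,990]
  i=7: D_i=min(50*3^7,990)=990, bounds=[495,990]
  i=8: D_i=min(50*3^8,990)=990, bounds=[495,990]
  i=9: D_i=min(50*3^9,990)=990, bounds=[495,990]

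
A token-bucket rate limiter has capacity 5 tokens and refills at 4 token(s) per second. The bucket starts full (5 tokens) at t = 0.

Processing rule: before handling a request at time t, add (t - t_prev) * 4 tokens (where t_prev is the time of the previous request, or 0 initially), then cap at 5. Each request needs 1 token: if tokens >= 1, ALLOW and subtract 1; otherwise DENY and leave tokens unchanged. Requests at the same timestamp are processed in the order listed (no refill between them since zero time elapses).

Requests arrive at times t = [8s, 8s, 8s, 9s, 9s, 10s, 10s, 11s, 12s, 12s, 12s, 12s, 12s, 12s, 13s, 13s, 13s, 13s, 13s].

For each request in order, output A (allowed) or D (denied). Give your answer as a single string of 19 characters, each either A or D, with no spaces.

Simulating step by step:
  req#1 t=8s: ALLOW
  req#2 t=8s: ALLOW
  req#3 t=8s: ALLOW
  req#4 t=9s: ALLOW
  req#5 t=9s: ALLOW
  req#6 t=10s: ALLOW
  req#7 t=10s: ALLOW
  req#8 t=11s: ALLOW
  req#9 t=12s: ALLOW
  req#10 t=12s: ALLOW
  req#11 t=12s: ALLOW
  req#12 t=12s: ALLOW
  req#13 t=12s: ALLOW
  req#14 t=12s: DENY
  req#15 t=13s: ALLOW
  req#16 t=13s: ALLOW
  req#17 t=13s: ALLOW
  req#18 t=13s: ALLOW
  req#19 t=13s: DENY

Answer: AAAAAAAAAAAAADAAAAD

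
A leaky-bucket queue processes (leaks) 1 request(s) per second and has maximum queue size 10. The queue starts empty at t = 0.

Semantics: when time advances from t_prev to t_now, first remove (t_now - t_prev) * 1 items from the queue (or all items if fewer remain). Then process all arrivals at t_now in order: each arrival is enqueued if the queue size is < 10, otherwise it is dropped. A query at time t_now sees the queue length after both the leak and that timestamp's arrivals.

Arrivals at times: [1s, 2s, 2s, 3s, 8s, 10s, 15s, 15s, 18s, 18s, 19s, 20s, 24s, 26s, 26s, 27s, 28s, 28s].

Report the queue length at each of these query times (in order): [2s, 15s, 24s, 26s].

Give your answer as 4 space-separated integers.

Queue lengths at query times:
  query t=2s: backlog = 2
  query t=15s: backlog = 2
  query t=24s: backlog = 1
  query t=26s: backlog = 2

Answer: 2 2 1 2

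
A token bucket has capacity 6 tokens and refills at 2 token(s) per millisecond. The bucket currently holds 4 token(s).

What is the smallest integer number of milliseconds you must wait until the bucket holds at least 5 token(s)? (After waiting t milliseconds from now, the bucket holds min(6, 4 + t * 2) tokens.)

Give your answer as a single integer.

Need 4 + t * 2 >= 5, so t >= 1/2.
Smallest integer t = ceil(1/2) = 1.

Answer: 1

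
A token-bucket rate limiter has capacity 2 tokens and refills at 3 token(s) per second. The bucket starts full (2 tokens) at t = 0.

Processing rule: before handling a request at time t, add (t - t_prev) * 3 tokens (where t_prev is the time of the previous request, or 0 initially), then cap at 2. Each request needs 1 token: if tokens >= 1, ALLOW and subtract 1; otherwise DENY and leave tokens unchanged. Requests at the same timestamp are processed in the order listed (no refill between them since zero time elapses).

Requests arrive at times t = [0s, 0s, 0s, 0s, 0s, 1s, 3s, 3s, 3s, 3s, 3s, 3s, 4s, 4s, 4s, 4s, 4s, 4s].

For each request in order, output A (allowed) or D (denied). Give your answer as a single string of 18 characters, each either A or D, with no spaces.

Answer: AADDDAAADDDDAADDDD

Derivation:
Simulating step by step:
  req#1 t=0s: ALLOW
  req#2 t=0s: ALLOW
  req#3 t=0s: DENY
  req#4 t=0s: DENY
  req#5 t=0s: DENY
  req#6 t=1s: ALLOW
  req#7 t=3s: ALLOW
  req#8 t=3s: ALLOW
  req#9 t=3s: DENY
  req#10 t=3s: DENY
  req#11 t=3s: DENY
  req#12 t=3s: DENY
  req#13 t=4s: ALLOW
  req#14 t=4s: ALLOW
  req#15 t=4s: DENY
  req#16 t=4s: DENY
  req#17 t=4s: DENY
  req#18 t=4s: DENY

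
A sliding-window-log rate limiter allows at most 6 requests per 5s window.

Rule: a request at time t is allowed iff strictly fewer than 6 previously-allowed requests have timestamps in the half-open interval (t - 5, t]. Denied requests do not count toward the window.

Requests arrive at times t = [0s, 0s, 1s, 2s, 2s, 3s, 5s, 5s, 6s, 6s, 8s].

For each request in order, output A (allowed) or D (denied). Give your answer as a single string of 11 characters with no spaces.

Tracking allowed requests in the window:
  req#1 t=0s: ALLOW
  req#2 t=0s: ALLOW
  req#3 t=1s: ALLOW
  req#4 t=2s: ALLOW
  req#5 t=2s: ALLOW
  req#6 t=3s: ALLOW
  req#7 t=5s: ALLOW
  req#8 t=5s: ALLOW
  req#9 t=6s: ALLOW
  req#10 t=6s: DENY
  req#11 t=8s: ALLOW

Answer: AAAAAAAAADA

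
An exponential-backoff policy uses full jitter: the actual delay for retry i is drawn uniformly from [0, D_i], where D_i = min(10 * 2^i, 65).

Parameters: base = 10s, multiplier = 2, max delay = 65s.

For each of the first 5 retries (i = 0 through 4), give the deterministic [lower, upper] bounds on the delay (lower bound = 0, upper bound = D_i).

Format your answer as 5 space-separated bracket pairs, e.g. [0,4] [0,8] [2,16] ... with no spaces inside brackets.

Answer: [0,10] [0,20] [0,40] [0,65] [0,65]

Derivation:
Computing bounds per retry:
  i=0: D_i=min(10*2^0,65)=10, bounds=[0,10]
  i=1: D_i=min(10*2^1,65)=20, bounds=[0,20]
  i=2: D_i=min(10*2^2,65)=40, bounds=[0,40]
  i=3: D_i=min(10*2^3,65)=65, bounds=[0,65]
  i=4: D_i=min(10*2^4,65)=65, bounds=[0,65]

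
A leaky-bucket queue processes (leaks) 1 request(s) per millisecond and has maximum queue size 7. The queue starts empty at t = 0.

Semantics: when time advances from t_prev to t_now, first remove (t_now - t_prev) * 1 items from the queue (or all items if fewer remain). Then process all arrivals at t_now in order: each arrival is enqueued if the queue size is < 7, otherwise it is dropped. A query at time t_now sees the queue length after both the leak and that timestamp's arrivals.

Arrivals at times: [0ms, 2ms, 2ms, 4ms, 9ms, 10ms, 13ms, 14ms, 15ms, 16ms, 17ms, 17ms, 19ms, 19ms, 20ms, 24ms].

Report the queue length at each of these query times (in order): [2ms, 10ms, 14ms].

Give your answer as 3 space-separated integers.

Answer: 2 1 1

Derivation:
Queue lengths at query times:
  query t=2ms: backlog = 2
  query t=10ms: backlog = 1
  query t=14ms: backlog = 1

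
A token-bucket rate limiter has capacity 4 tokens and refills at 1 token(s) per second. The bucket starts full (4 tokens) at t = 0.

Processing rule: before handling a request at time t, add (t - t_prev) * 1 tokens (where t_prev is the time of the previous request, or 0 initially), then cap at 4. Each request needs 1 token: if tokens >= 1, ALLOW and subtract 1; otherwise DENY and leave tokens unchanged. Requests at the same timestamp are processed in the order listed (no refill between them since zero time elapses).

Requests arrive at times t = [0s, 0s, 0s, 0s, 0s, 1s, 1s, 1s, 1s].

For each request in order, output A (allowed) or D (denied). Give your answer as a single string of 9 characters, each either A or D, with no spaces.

Simulating step by step:
  req#1 t=0s: ALLOW
  req#2 t=0s: ALLOW
  req#3 t=0s: ALLOW
  req#4 t=0s: ALLOW
  req#5 t=0s: DENY
  req#6 t=1s: ALLOW
  req#7 t=1s: DENY
  req#8 t=1s: DENY
  req#9 t=1s: DENY

Answer: AAAADADDD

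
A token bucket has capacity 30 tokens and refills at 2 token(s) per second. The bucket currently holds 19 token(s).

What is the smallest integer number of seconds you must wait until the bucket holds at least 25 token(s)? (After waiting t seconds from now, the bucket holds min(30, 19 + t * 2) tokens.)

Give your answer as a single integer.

Need 19 + t * 2 >= 25, so t >= 6/2.
Smallest integer t = ceil(6/2) = 3.

Answer: 3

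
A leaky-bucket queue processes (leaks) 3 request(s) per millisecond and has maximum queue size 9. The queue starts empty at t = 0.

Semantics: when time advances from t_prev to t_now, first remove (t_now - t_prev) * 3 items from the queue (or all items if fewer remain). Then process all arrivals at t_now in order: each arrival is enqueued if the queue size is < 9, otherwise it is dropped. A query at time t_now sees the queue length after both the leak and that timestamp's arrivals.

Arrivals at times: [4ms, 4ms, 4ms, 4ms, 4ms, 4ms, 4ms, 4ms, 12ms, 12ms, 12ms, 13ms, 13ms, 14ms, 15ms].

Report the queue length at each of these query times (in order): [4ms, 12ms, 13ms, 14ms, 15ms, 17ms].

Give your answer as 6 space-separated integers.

Queue lengths at query times:
  query t=4ms: backlog = 8
  query t=12ms: backlog = 3
  query t=13ms: backlog = 2
  query t=14ms: backlog = 1
  query t=15ms: backlog = 1
  query t=17ms: backlog = 0

Answer: 8 3 2 1 1 0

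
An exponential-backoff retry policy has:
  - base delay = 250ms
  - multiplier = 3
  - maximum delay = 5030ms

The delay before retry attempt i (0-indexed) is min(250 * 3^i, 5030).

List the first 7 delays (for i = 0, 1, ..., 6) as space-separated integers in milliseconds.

Computing each delay:
  i=0: min(250*3^0, 5030) = 250
  i=1: min(250*3^1, 5030) = 750
  i=2: min(250*3^2, 5030) = 2250
  i=3: min(250*3^3, 5030) = 5030
  i=4: min(250*3^4, 5030) = 5030
  i=5: min(250*3^5, 5030) = 5030
  i=6: min(250*3^6, 5030) = 5030

Answer: 250 750 2250 5030 5030 5030 5030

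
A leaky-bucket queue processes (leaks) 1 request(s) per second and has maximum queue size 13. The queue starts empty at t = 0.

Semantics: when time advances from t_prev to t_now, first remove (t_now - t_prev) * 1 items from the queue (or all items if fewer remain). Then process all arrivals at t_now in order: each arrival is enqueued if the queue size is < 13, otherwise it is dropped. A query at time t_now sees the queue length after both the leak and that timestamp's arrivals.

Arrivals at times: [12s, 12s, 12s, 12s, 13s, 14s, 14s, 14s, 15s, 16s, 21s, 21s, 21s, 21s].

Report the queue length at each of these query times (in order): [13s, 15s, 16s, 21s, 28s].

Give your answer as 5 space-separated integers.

Queue lengths at query times:
  query t=13s: backlog = 4
  query t=15s: backlog = 6
  query t=16s: backlog = 6
  query t=21s: backlog = 5
  query t=28s: backlog = 0

Answer: 4 6 6 5 0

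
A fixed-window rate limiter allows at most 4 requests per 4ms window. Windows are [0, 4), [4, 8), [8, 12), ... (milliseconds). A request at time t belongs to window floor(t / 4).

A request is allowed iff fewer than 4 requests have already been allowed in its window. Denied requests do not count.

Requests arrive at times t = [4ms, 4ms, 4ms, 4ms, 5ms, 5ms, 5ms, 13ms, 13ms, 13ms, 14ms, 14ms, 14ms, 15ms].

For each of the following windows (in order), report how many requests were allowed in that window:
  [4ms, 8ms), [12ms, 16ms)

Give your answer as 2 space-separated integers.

Processing requests:
  req#1 t=4ms (window 1): ALLOW
  req#2 t=4ms (window 1): ALLOW
  req#3 t=4ms (window 1): ALLOW
  req#4 t=4ms (window 1): ALLOW
  req#5 t=5ms (window 1): DENY
  req#6 t=5ms (window 1): DENY
  req#7 t=5ms (window 1): DENY
  req#8 t=13ms (window 3): ALLOW
  req#9 t=13ms (window 3): ALLOW
  req#10 t=13ms (window 3): ALLOW
  req#11 t=14ms (window 3): ALLOW
  req#12 t=14ms (window 3): DENY
  req#13 t=14ms (window 3): DENY
  req#14 t=15ms (window 3): DENY

Allowed counts by window: 4 4

Answer: 4 4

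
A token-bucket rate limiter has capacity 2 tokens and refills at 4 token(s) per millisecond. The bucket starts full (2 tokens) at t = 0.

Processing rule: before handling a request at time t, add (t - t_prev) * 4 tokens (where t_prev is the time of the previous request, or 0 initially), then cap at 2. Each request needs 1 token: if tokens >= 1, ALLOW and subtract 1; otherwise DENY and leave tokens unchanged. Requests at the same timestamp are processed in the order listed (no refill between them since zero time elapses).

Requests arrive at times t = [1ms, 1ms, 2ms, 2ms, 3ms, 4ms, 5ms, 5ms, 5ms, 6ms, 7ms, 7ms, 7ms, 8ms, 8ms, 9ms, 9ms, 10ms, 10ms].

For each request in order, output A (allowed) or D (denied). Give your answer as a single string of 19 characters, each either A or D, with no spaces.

Simulating step by step:
  req#1 t=1ms: ALLOW
  req#2 t=1ms: ALLOW
  req#3 t=2ms: ALLOW
  req#4 t=2ms: ALLOW
  req#5 t=3ms: ALLOW
  req#6 t=4ms: ALLOW
  req#7 t=5ms: ALLOW
  req#8 t=5ms: ALLOW
  req#9 t=5ms: DENY
  req#10 t=6ms: ALLOW
  req#11 t=7ms: ALLOW
  req#12 t=7ms: ALLOW
  req#13 t=7ms: DENY
  req#14 t=8ms: ALLOW
  req#15 t=8ms: ALLOW
  req#16 t=9ms: ALLOW
  req#17 t=9ms: ALLOW
  req#18 t=10ms: ALLOW
  req#19 t=10ms: ALLOW

Answer: AAAAAAAADAAADAAAAAA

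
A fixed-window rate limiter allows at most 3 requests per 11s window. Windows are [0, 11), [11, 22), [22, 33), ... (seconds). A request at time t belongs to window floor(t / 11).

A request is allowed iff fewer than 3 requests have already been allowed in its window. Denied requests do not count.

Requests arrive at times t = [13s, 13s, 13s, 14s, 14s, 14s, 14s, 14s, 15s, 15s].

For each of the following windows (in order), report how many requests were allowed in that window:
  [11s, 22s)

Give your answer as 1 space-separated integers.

Processing requests:
  req#1 t=13s (window 1): ALLOW
  req#2 t=13s (window 1): ALLOW
  req#3 t=13s (window 1): ALLOW
  req#4 t=14s (window 1): DENY
  req#5 t=14s (window 1): DENY
  req#6 t=14s (window 1): DENY
  req#7 t=14s (window 1): DENY
  req#8 t=14s (window 1): DENY
  req#9 t=15s (window 1): DENY
  req#10 t=15s (window 1): DENY

Allowed counts by window: 3

Answer: 3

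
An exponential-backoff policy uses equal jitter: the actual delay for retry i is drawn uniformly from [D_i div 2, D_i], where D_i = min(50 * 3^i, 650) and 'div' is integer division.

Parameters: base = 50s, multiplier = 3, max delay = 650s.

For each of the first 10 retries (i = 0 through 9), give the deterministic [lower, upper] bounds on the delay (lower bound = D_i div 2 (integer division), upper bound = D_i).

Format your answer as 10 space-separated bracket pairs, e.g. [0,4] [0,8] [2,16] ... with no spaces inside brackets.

Answer: [25,50] [75,150] [225,450] [325,650] [325,650] [325,650] [325,650] [325,650] [325,650] [325,650]

Derivation:
Computing bounds per retry:
  i=0: D_i=min(50*3^0,650)=50, bounds=[25,50]
  i=1: D_i=min(50*3^1,650)=150, bounds=[75,150]
  i=2: D_i=min(50*3^2,650)=450, bounds=[225,450]
  i=3: D_i=min(50*3^3,650)=650, bounds=[325,650]
  i=4: D_i=min(50*3^4,650)=650, bounds=[325,650]
  i=5: D_i=min(50*3^5,650)=650, bounds=[325,650]
  i=6: D_i=min(50*3^6,650)=650, bounds=[325,650]
  i=7: D_i=min(50*3^7,650)=650, bounds=[325,650]
  i=8: D_i=min(50*3^8,650)=650, bounds=[325,650]
  i=9: D_i=min(50*3^9,650)=650, bounds=[325,650]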